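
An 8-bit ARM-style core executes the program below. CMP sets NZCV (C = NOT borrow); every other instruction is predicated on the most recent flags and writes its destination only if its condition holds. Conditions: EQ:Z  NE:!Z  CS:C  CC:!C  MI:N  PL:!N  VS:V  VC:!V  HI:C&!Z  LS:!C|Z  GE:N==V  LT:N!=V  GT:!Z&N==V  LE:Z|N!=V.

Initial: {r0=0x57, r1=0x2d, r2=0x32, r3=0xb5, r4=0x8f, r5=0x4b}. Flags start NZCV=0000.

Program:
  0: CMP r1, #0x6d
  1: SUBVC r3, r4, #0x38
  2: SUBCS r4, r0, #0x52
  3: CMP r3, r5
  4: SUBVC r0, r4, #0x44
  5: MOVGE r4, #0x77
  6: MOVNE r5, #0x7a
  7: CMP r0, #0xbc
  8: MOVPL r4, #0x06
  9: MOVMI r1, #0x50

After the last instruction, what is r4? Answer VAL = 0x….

VAL = 0x77

[0] flags=1000 → (cmp)
[1] flags=1000 VC?T → r3=0x57
[2] flags=1000 CS?F → skip
[3] flags=0010 → (cmp)
[4] flags=0010 VC?T → r0=0x4b
[5] flags=0010 GE?T → r4=0x77
[6] flags=0010 NE?T → r5=0x7a
[7] flags=1001 → (cmp)
[8] flags=1001 PL?F → skip
[9] flags=1001 MI?T → r1=0x50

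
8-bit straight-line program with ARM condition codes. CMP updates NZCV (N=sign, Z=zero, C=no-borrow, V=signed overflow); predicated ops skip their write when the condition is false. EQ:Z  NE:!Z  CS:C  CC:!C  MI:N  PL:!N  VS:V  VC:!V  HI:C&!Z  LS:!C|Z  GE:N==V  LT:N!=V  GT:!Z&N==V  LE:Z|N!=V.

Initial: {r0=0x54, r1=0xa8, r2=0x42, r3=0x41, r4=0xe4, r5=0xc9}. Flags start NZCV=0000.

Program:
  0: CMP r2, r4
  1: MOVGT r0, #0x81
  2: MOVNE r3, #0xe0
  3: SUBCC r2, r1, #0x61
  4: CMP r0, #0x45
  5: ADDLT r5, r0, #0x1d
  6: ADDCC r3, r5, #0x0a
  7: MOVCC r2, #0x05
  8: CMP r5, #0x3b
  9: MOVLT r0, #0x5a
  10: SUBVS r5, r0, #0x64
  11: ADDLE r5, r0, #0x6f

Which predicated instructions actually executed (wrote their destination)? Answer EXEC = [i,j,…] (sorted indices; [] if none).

EXEC = [1,2,3,5,9,10,11]

[0] flags=0000 → (cmp)
[1] flags=0000 GT?T → r0=0x81
[2] flags=0000 NE?T → r3=0xe0
[3] flags=0000 CC?T → r2=0x47
[4] flags=0011 → (cmp)
[5] flags=0011 LT?T → r5=0x9e
[6] flags=0011 CC?F → skip
[7] flags=0011 CC?F → skip
[8] flags=0011 → (cmp)
[9] flags=0011 LT?T → r0=0x5a
[10] flags=0011 VS?T → r5=0xf6
[11] flags=0011 LE?T → r5=0xc9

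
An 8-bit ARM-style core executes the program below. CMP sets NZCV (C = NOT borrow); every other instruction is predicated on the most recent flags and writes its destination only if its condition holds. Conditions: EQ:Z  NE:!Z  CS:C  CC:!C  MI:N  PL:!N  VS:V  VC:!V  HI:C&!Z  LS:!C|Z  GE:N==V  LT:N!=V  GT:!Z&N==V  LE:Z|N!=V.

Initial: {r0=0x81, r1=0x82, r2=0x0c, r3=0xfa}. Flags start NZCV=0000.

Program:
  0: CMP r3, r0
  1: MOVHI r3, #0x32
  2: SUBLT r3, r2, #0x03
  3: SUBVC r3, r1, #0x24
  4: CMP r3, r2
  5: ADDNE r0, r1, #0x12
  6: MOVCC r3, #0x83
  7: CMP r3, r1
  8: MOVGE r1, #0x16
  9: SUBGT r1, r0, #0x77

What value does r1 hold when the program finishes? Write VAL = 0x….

VAL = 0x1d

[0] flags=0010 → (cmp)
[1] flags=0010 HI?T → r3=0x32
[2] flags=0010 LT?F → skip
[3] flags=0010 VC?T → r3=0x5e
[4] flags=0010 → (cmp)
[5] flags=0010 NE?T → r0=0x94
[6] flags=0010 CC?F → skip
[7] flags=1001 → (cmp)
[8] flags=1001 GE?T → r1=0x16
[9] flags=1001 GT?T → r1=0x1d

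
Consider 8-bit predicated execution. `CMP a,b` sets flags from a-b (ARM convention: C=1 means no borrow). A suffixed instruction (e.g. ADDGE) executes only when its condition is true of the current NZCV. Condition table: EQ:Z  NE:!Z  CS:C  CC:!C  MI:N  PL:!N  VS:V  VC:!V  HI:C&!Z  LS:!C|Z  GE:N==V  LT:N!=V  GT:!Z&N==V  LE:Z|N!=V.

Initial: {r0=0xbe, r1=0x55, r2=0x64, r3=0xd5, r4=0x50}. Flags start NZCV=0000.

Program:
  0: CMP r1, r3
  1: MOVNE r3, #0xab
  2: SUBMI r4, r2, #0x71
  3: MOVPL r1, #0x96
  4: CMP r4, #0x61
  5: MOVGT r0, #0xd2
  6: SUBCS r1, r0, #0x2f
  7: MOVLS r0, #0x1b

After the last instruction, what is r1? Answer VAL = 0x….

VAL = 0x8f

0: ✓ CMP  NZCV=1001
1: ✓ MOVNE  r3←0xab
2: ✓ SUBMI  r4←0xf3
3: · MOVPL
4: ✓ CMP  NZCV=1010
5: · MOVGT
6: ✓ SUBCS  r1←0x8f
7: · MOVLS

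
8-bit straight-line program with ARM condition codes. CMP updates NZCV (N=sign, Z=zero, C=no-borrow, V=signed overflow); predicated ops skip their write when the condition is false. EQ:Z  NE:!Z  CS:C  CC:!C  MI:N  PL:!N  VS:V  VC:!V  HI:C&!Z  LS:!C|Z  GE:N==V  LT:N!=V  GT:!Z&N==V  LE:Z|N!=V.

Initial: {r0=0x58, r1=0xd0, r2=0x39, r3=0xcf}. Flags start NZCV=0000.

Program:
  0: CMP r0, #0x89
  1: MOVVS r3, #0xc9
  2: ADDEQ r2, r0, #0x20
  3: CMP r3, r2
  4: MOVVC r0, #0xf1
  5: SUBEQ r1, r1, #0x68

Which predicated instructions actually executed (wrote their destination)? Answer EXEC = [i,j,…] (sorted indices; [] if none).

EXEC = [1,4]

[0] flags=1001 → (cmp)
[1] flags=1001 VS?T → r3=0xc9
[2] flags=1001 EQ?F → skip
[3] flags=1010 → (cmp)
[4] flags=1010 VC?T → r0=0xf1
[5] flags=1010 EQ?F → skip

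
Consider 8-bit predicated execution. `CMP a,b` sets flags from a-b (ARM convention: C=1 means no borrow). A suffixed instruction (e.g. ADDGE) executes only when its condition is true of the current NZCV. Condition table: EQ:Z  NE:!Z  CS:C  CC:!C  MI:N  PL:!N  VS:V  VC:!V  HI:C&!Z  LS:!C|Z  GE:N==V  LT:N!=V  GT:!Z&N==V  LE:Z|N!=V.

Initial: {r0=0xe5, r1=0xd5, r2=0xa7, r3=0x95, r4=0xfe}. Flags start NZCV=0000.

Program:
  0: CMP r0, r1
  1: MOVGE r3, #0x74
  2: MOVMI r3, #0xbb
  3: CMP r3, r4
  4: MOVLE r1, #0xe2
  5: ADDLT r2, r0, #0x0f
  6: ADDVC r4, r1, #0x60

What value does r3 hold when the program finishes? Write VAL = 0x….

[0] flags=0010 → (cmp)
[1] flags=0010 GE?T → r3=0x74
[2] flags=0010 MI?F → skip
[3] flags=0000 → (cmp)
[4] flags=0000 LE?F → skip
[5] flags=0000 LT?F → skip
[6] flags=0000 VC?T → r4=0x35

VAL = 0x74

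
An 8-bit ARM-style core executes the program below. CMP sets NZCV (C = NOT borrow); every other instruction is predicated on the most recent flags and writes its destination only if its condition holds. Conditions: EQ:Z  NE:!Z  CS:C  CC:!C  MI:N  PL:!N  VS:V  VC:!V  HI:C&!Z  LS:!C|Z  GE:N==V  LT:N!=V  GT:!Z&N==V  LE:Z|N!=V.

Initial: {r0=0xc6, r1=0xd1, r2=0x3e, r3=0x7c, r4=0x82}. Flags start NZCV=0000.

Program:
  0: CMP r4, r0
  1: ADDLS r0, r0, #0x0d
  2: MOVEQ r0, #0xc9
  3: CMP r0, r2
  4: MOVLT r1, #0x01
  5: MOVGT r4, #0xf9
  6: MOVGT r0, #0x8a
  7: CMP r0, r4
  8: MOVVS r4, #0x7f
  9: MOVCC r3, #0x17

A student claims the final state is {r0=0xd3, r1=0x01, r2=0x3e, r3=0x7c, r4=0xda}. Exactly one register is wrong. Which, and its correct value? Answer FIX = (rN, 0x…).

FIX = (r4, 0x82)

[0] flags=1000 → (cmp)
[1] flags=1000 LS?T → r0=0xd3
[2] flags=1000 EQ?F → skip
[3] flags=1010 → (cmp)
[4] flags=1010 LT?T → r1=0x01
[5] flags=1010 GT?F → skip
[6] flags=1010 GT?F → skip
[7] flags=0010 → (cmp)
[8] flags=0010 VS?F → skip
[9] flags=0010 CC?F → skip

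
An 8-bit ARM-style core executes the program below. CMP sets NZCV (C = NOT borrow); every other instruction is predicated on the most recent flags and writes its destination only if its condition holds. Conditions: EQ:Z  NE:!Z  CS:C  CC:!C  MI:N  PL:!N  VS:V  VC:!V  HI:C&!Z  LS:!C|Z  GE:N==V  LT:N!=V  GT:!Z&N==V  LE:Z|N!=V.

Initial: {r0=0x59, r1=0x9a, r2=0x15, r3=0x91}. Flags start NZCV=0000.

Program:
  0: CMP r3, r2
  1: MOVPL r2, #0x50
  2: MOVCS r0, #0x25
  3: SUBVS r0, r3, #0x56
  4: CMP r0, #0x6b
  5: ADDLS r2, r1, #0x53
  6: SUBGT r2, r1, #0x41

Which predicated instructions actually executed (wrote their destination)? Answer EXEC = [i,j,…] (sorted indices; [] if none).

[0] flags=0011 → (cmp)
[1] flags=0011 PL?T → r2=0x50
[2] flags=0011 CS?T → r0=0x25
[3] flags=0011 VS?T → r0=0x3b
[4] flags=1000 → (cmp)
[5] flags=1000 LS?T → r2=0xed
[6] flags=1000 GT?F → skip

EXEC = [1,2,3,5]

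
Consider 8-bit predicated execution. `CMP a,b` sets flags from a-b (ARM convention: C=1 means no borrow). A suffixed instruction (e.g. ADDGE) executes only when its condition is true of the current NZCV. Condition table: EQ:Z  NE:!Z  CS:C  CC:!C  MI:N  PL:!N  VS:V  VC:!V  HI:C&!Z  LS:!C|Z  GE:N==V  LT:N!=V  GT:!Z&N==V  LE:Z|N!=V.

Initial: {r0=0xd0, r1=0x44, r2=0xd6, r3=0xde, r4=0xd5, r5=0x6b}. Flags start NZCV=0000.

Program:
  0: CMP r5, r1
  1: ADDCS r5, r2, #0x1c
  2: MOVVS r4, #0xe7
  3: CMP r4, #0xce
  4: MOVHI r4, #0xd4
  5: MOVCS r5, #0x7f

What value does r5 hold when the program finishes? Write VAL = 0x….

[0] flags=0010 → (cmp)
[1] flags=0010 CS?T → r5=0xf2
[2] flags=0010 VS?F → skip
[3] flags=0010 → (cmp)
[4] flags=0010 HI?T → r4=0xd4
[5] flags=0010 CS?T → r5=0x7f

VAL = 0x7f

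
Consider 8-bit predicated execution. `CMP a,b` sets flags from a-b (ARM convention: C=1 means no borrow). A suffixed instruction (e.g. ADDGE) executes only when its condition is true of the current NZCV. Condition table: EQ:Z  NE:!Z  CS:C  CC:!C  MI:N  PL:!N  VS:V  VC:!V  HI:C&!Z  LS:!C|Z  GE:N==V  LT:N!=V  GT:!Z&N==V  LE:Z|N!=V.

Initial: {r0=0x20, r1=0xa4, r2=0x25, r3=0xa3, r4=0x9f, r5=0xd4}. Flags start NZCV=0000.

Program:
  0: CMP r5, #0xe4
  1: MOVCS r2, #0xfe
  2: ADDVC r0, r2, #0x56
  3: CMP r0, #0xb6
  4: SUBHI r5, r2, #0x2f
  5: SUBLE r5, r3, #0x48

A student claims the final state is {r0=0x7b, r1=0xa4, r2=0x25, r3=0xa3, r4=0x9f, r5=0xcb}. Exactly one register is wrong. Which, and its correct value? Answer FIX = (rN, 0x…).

0: ✓ CMP  NZCV=1000
1: · MOVCS
2: ✓ ADDVC  r0←0x7b
3: ✓ CMP  NZCV=1001
4: · SUBHI
5: · SUBLE

FIX = (r5, 0xd4)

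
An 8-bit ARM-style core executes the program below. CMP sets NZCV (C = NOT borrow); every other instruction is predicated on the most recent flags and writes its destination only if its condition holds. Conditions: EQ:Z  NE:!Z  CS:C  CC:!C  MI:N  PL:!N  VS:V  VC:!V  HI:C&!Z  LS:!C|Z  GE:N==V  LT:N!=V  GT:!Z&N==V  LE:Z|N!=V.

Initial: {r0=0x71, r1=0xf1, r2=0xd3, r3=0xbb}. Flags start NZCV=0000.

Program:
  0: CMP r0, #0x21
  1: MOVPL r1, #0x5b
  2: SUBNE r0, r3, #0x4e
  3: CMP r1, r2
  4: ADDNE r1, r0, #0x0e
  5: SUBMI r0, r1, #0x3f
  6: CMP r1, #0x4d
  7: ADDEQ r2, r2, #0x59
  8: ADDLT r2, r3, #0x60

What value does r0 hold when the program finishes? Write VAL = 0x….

[0] flags=0010 → (cmp)
[1] flags=0010 PL?T → r1=0x5b
[2] flags=0010 NE?T → r0=0x6d
[3] flags=1001 → (cmp)
[4] flags=1001 NE?T → r1=0x7b
[5] flags=1001 MI?T → r0=0x3c
[6] flags=0010 → (cmp)
[7] flags=0010 EQ?F → skip
[8] flags=0010 LT?F → skip

VAL = 0x3c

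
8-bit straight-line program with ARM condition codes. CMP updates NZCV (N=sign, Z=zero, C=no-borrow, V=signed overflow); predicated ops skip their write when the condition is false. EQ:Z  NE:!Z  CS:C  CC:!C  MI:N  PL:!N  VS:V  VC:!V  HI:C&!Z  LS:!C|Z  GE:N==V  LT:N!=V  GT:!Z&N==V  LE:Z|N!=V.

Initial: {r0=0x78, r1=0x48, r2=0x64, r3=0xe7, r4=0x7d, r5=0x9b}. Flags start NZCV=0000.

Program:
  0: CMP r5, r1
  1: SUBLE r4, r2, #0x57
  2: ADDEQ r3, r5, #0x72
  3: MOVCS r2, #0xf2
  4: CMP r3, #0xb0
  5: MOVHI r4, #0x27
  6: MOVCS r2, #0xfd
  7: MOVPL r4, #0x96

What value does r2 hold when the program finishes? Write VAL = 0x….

VAL = 0xfd

[0] flags=0011 → (cmp)
[1] flags=0011 LE?T → r4=0x0d
[2] flags=0011 EQ?F → skip
[3] flags=0011 CS?T → r2=0xf2
[4] flags=0010 → (cmp)
[5] flags=0010 HI?T → r4=0x27
[6] flags=0010 CS?T → r2=0xfd
[7] flags=0010 PL?T → r4=0x96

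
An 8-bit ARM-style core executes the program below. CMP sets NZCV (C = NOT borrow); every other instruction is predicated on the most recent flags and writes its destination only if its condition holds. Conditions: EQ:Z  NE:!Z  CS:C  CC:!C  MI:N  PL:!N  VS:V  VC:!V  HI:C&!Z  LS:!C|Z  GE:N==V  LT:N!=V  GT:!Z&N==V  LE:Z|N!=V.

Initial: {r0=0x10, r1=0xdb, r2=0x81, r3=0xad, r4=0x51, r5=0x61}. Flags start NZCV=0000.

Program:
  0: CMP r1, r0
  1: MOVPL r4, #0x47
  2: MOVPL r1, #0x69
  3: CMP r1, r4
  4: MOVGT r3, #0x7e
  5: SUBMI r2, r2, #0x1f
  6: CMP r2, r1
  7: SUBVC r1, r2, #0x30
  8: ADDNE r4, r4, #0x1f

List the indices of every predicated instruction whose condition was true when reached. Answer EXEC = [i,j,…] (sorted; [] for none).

EXEC = [5,8]

0: ✓ CMP  NZCV=1010
1: · MOVPL
2: · MOVPL
3: ✓ CMP  NZCV=1010
4: · MOVGT
5: ✓ SUBMI  r2←0x62
6: ✓ CMP  NZCV=1001
7: · SUBVC
8: ✓ ADDNE  r4←0x70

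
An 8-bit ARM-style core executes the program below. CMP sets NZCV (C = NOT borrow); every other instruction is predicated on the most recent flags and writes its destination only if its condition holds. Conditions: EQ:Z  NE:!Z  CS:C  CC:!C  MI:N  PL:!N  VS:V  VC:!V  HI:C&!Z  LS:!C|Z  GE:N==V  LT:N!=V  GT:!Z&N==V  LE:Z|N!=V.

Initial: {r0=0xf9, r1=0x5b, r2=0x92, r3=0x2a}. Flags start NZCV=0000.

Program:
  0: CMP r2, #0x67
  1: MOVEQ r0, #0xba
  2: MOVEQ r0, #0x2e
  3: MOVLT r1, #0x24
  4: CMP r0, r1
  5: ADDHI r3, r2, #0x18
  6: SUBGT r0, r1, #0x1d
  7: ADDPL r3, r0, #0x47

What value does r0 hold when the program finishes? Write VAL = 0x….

VAL = 0xf9

[0] flags=0011 → (cmp)
[1] flags=0011 EQ?F → skip
[2] flags=0011 EQ?F → skip
[3] flags=0011 LT?T → r1=0x24
[4] flags=1010 → (cmp)
[5] flags=1010 HI?T → r3=0xaa
[6] flags=1010 GT?F → skip
[7] flags=1010 PL?F → skip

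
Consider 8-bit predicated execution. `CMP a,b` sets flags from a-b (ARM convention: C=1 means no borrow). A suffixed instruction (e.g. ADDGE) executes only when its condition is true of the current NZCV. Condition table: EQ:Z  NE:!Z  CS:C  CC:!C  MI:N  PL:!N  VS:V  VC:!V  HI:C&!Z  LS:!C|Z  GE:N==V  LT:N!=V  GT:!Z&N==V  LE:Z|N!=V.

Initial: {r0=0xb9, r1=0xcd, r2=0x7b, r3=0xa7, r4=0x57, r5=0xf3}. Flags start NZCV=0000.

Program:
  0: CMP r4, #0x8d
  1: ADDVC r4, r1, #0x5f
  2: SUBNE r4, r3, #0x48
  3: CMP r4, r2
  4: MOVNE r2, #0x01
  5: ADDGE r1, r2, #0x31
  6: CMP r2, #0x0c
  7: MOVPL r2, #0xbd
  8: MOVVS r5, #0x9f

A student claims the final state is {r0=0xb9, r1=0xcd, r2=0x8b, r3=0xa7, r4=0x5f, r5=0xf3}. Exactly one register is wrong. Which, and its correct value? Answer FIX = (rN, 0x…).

0: ✓ CMP  NZCV=1001
1: · ADDVC
2: ✓ SUBNE  r4←0x5f
3: ✓ CMP  NZCV=1000
4: ✓ MOVNE  r2←0x01
5: · ADDGE
6: ✓ CMP  NZCV=1000
7: · MOVPL
8: · MOVVS

FIX = (r2, 0x01)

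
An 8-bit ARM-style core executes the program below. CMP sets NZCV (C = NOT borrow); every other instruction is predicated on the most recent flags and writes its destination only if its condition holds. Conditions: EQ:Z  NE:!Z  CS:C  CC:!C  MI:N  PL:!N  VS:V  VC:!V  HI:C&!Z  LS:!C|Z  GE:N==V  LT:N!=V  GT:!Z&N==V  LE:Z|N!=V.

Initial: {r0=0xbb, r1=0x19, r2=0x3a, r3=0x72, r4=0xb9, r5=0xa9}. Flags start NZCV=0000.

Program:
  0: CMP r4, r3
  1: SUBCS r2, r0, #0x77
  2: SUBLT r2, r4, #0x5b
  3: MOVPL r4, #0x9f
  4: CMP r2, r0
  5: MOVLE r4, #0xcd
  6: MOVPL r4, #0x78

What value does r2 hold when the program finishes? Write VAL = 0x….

[0] flags=0011 → (cmp)
[1] flags=0011 CS?T → r2=0x44
[2] flags=0011 LT?T → r2=0x5e
[3] flags=0011 PL?T → r4=0x9f
[4] flags=1001 → (cmp)
[5] flags=1001 LE?F → skip
[6] flags=1001 PL?F → skip

VAL = 0x5e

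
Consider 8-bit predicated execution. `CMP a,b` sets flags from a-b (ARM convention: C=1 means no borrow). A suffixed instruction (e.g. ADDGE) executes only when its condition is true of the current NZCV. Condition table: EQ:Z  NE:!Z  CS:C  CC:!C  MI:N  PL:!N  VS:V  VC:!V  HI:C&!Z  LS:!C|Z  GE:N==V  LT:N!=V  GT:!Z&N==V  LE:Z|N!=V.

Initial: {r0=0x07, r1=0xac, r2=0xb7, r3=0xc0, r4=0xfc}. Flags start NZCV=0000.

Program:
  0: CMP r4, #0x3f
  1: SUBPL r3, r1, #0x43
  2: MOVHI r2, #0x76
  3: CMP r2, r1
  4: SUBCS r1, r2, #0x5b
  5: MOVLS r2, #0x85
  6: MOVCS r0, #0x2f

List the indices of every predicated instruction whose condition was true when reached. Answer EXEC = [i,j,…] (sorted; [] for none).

EXEC = [2,5]

[0] flags=1010 → (cmp)
[1] flags=1010 PL?F → skip
[2] flags=1010 HI?T → r2=0x76
[3] flags=1001 → (cmp)
[4] flags=1001 CS?F → skip
[5] flags=1001 LS?T → r2=0x85
[6] flags=1001 CS?F → skip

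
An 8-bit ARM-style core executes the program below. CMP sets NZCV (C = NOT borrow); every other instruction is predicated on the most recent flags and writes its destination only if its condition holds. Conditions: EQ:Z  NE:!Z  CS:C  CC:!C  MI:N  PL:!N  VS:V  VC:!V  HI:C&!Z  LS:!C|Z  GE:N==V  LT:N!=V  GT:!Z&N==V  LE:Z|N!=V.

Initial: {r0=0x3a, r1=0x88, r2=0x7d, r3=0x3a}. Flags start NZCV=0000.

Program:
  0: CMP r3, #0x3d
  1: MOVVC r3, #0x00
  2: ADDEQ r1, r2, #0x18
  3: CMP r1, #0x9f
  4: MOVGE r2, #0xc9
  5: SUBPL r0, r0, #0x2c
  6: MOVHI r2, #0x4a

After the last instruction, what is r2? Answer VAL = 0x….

0: ✓ CMP  NZCV=1000
1: ✓ MOVVC  r3←0x00
2: · ADDEQ
3: ✓ CMP  NZCV=1000
4: · MOVGE
5: · SUBPL
6: · MOVHI

VAL = 0x7d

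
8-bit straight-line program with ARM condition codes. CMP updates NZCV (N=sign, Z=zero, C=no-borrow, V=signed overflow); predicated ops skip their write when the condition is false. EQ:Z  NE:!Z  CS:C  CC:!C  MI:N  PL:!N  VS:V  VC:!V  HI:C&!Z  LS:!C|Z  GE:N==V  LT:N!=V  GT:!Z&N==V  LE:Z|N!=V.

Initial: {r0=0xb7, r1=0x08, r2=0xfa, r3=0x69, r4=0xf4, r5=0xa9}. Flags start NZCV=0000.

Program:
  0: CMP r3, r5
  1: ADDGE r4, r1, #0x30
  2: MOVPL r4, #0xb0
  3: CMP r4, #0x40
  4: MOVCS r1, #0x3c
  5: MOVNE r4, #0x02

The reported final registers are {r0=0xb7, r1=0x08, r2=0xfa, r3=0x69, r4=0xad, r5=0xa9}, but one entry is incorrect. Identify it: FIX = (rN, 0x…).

[0] flags=1001 → (cmp)
[1] flags=1001 GE?T → r4=0x38
[2] flags=1001 PL?F → skip
[3] flags=1000 → (cmp)
[4] flags=1000 CS?F → skip
[5] flags=1000 NE?T → r4=0x02

FIX = (r4, 0x02)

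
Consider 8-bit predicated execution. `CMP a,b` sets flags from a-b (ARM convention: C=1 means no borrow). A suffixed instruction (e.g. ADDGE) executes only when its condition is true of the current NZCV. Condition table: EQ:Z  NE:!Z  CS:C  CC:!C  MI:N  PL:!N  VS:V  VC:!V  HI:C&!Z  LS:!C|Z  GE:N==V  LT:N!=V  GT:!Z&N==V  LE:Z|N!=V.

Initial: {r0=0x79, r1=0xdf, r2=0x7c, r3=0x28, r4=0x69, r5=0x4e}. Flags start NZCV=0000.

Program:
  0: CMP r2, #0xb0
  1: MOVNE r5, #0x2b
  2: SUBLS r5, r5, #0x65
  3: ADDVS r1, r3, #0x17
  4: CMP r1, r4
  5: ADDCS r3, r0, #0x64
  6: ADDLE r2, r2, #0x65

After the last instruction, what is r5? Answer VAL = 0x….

VAL = 0xc6

[0] flags=1001 → (cmp)
[1] flags=1001 NE?T → r5=0x2b
[2] flags=1001 LS?T → r5=0xc6
[3] flags=1001 VS?T → r1=0x3f
[4] flags=1000 → (cmp)
[5] flags=1000 CS?F → skip
[6] flags=1000 LE?T → r2=0xe1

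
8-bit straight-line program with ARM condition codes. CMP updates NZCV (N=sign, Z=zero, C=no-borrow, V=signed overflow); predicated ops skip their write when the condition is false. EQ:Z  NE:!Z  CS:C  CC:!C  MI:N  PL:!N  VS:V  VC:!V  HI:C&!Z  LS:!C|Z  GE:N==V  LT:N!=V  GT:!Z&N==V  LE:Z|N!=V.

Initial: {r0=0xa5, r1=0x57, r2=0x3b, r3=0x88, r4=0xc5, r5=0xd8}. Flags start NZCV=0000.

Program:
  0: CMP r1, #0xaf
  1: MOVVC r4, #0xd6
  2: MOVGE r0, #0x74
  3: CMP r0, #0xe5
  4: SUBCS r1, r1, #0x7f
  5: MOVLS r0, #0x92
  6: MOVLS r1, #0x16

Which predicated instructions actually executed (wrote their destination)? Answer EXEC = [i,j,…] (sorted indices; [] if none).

EXEC = [2,5,6]

0: ✓ CMP  NZCV=1001
1: · MOVVC
2: ✓ MOVGE  r0←0x74
3: ✓ CMP  NZCV=1001
4: · SUBCS
5: ✓ MOVLS  r0←0x92
6: ✓ MOVLS  r1←0x16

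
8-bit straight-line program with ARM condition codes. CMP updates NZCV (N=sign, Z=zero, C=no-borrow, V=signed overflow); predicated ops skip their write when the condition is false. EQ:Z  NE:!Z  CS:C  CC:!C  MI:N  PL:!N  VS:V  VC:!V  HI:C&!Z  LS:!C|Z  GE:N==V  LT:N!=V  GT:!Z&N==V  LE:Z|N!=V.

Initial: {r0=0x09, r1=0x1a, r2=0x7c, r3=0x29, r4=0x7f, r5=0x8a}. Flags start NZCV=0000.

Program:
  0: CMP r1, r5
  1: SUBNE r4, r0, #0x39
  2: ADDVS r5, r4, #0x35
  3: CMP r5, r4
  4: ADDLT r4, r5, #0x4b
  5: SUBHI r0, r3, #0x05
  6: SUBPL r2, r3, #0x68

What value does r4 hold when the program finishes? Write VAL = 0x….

[0] flags=1001 → (cmp)
[1] flags=1001 NE?T → r4=0xd0
[2] flags=1001 VS?T → r5=0x05
[3] flags=0000 → (cmp)
[4] flags=0000 LT?F → skip
[5] flags=0000 HI?F → skip
[6] flags=0000 PL?T → r2=0xc1

VAL = 0xd0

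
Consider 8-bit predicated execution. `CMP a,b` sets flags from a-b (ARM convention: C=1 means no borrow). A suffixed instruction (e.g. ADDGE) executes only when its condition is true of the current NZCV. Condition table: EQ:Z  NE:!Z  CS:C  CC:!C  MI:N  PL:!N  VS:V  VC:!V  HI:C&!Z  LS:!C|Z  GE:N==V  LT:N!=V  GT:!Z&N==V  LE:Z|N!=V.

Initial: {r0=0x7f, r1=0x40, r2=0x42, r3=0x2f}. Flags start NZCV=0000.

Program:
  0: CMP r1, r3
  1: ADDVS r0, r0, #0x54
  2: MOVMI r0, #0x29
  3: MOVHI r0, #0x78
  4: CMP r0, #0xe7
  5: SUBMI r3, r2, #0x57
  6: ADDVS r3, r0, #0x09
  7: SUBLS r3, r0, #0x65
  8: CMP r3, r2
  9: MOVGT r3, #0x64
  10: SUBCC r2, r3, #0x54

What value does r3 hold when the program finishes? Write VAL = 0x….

[0] flags=0010 → (cmp)
[1] flags=0010 VS?F → skip
[2] flags=0010 MI?F → skip
[3] flags=0010 HI?T → r0=0x78
[4] flags=1001 → (cmp)
[5] flags=1001 MI?T → r3=0xeb
[6] flags=1001 VS?T → r3=0x81
[7] flags=1001 LS?T → r3=0x13
[8] flags=1000 → (cmp)
[9] flags=1000 GT?F → skip
[10] flags=1000 CC?T → r2=0xbf

VAL = 0x13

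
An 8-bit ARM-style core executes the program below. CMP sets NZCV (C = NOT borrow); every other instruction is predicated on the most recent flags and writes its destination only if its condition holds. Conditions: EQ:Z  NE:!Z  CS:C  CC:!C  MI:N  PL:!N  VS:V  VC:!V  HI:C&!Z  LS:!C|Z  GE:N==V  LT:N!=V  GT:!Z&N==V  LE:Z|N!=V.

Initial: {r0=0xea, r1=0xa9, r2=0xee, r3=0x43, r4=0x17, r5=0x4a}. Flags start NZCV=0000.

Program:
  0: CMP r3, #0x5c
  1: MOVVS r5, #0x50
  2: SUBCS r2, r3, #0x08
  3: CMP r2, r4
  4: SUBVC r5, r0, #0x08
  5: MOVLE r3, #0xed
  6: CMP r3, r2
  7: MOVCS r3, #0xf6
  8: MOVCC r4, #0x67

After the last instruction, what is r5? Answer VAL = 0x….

[0] flags=1000 → (cmp)
[1] flags=1000 VS?F → skip
[2] flags=1000 CS?F → skip
[3] flags=1010 → (cmp)
[4] flags=1010 VC?T → r5=0xe2
[5] flags=1010 LE?T → r3=0xed
[6] flags=1000 → (cmp)
[7] flags=1000 CS?F → skip
[8] flags=1000 CC?T → r4=0x67

VAL = 0xe2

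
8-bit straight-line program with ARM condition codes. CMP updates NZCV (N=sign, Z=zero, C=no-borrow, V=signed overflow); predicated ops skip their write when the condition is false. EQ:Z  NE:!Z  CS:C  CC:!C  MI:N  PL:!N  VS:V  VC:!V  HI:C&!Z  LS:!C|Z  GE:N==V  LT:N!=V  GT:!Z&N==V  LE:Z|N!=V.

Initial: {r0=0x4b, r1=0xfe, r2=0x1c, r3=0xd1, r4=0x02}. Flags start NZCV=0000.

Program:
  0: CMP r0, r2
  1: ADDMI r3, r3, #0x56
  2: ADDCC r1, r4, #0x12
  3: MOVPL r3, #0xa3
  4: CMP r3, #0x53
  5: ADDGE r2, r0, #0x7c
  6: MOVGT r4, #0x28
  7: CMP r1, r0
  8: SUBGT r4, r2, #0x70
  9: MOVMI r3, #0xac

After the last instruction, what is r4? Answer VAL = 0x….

VAL = 0x02

[0] flags=0010 → (cmp)
[1] flags=0010 MI?F → skip
[2] flags=0010 CC?F → skip
[3] flags=0010 PL?T → r3=0xa3
[4] flags=0011 → (cmp)
[5] flags=0011 GE?F → skip
[6] flags=0011 GT?F → skip
[7] flags=1010 → (cmp)
[8] flags=1010 GT?F → skip
[9] flags=1010 MI?T → r3=0xac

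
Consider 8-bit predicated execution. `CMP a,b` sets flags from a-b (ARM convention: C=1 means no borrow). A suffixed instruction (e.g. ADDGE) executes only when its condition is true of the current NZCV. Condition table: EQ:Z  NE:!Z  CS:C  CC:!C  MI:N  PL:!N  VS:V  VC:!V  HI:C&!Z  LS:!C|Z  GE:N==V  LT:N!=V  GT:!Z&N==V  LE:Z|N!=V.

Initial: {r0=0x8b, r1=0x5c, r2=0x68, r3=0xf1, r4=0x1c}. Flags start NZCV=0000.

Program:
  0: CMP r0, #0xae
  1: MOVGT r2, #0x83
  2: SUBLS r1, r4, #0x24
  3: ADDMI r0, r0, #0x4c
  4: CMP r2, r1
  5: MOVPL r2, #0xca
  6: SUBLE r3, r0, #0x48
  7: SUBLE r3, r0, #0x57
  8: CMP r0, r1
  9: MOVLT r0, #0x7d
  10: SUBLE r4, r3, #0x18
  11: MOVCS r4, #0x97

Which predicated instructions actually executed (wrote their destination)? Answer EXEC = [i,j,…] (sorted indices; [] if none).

[0] flags=1000 → (cmp)
[1] flags=1000 GT?F → skip
[2] flags=1000 LS?T → r1=0xf8
[3] flags=1000 MI?T → r0=0xd7
[4] flags=0000 → (cmp)
[5] flags=0000 PL?T → r2=0xca
[6] flags=0000 LE?F → skip
[7] flags=0000 LE?F → skip
[8] flags=1000 → (cmp)
[9] flags=1000 LT?T → r0=0x7d
[10] flags=1000 LE?T → r4=0xd9
[11] flags=1000 CS?F → skip

EXEC = [2,3,5,9,10]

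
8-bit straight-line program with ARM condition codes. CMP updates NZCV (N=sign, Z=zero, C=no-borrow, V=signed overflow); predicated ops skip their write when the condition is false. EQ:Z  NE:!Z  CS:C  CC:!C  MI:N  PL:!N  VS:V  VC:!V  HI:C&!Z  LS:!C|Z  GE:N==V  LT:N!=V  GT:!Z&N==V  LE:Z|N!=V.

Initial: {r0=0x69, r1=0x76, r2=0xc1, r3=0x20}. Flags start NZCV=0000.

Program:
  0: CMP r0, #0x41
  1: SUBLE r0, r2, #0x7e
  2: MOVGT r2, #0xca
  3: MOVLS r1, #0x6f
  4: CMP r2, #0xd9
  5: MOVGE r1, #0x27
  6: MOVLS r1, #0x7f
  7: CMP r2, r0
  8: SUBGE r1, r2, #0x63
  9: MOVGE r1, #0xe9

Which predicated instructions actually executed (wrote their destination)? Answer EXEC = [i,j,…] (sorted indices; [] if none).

EXEC = [2,6]

[0] flags=0010 → (cmp)
[1] flags=0010 LE?F → skip
[2] flags=0010 GT?T → r2=0xca
[3] flags=0010 LS?F → skip
[4] flags=1000 → (cmp)
[5] flags=1000 GE?F → skip
[6] flags=1000 LS?T → r1=0x7f
[7] flags=0011 → (cmp)
[8] flags=0011 GE?F → skip
[9] flags=0011 GE?F → skip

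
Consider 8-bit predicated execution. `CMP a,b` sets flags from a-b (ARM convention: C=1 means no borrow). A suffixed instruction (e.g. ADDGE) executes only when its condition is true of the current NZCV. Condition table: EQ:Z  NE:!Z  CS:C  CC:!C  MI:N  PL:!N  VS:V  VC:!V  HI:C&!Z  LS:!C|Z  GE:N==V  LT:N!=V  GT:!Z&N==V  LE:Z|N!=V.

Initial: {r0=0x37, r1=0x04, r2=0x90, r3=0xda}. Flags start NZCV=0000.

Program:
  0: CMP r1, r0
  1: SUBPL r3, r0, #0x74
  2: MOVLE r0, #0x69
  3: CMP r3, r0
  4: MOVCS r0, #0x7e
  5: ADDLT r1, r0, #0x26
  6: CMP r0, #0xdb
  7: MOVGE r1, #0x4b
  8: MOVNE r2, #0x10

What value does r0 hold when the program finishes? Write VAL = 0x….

0: ✓ CMP  NZCV=1000
1: · SUBPL
2: ✓ MOVLE  r0←0x69
3: ✓ CMP  NZCV=0011
4: ✓ MOVCS  r0←0x7e
5: ✓ ADDLT  r1←0xa4
6: ✓ CMP  NZCV=1001
7: ✓ MOVGE  r1←0x4b
8: ✓ MOVNE  r2←0x10

VAL = 0x7e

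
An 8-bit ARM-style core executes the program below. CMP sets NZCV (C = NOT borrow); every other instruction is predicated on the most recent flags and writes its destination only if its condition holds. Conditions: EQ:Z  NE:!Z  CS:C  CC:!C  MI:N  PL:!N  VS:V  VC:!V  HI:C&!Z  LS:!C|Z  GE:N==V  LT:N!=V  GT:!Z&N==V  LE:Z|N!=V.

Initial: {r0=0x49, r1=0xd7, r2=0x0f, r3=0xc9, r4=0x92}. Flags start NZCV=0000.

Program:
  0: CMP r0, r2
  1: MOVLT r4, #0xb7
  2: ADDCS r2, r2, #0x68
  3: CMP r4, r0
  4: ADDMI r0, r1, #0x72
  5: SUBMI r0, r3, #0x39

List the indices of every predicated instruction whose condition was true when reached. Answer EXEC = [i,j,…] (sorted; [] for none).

0: ✓ CMP  NZCV=0010
1: · MOVLT
2: ✓ ADDCS  r2←0x77
3: ✓ CMP  NZCV=0011
4: · ADDMI
5: · SUBMI

EXEC = [2]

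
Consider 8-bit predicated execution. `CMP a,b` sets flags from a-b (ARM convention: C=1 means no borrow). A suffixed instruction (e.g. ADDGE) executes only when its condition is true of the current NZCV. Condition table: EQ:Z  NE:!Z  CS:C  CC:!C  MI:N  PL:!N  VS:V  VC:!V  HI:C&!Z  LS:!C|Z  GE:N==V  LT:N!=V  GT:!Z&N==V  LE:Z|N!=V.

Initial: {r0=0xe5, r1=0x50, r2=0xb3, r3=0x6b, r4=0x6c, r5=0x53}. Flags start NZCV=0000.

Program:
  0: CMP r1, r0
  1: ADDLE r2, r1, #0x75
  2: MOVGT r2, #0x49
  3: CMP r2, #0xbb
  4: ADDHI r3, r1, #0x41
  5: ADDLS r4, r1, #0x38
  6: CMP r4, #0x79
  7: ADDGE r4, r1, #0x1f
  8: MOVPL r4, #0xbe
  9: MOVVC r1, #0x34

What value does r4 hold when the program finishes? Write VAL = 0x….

VAL = 0xbe

0: ✓ CMP  NZCV=0000
1: · ADDLE
2: ✓ MOVGT  r2←0x49
3: ✓ CMP  NZCV=1001
4: · ADDHI
5: ✓ ADDLS  r4←0x88
6: ✓ CMP  NZCV=0011
7: · ADDGE
8: ✓ MOVPL  r4←0xbe
9: · MOVVC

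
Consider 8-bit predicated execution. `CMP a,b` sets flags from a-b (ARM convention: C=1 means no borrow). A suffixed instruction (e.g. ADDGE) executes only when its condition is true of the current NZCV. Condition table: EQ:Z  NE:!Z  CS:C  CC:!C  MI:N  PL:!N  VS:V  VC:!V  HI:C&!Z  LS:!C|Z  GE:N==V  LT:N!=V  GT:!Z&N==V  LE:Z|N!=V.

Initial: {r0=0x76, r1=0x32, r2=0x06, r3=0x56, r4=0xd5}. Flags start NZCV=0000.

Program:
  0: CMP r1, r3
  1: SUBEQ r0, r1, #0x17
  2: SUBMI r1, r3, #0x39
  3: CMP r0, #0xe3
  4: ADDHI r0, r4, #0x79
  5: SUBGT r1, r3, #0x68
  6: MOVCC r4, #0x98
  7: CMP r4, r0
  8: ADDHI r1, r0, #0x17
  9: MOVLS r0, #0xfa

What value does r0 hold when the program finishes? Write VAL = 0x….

VAL = 0x76

[0] flags=1000 → (cmp)
[1] flags=1000 EQ?F → skip
[2] flags=1000 MI?T → r1=0x1d
[3] flags=1001 → (cmp)
[4] flags=1001 HI?F → skip
[5] flags=1001 GT?T → r1=0xee
[6] flags=1001 CC?T → r4=0x98
[7] flags=0011 → (cmp)
[8] flags=0011 HI?T → r1=0x8d
[9] flags=0011 LS?F → skip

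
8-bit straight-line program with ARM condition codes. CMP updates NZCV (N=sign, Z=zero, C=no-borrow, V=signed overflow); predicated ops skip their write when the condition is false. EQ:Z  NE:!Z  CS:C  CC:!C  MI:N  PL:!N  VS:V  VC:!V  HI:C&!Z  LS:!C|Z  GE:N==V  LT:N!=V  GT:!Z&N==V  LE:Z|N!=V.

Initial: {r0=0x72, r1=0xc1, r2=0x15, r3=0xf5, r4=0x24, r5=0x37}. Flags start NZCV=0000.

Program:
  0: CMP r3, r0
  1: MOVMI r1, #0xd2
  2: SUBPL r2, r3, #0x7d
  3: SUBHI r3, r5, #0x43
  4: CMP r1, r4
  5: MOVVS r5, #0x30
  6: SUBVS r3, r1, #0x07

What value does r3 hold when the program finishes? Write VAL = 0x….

0: ✓ CMP  NZCV=1010
1: ✓ MOVMI  r1←0xd2
2: · SUBPL
3: ✓ SUBHI  r3←0xf4
4: ✓ CMP  NZCV=1010
5: · MOVVS
6: · SUBVS

VAL = 0xf4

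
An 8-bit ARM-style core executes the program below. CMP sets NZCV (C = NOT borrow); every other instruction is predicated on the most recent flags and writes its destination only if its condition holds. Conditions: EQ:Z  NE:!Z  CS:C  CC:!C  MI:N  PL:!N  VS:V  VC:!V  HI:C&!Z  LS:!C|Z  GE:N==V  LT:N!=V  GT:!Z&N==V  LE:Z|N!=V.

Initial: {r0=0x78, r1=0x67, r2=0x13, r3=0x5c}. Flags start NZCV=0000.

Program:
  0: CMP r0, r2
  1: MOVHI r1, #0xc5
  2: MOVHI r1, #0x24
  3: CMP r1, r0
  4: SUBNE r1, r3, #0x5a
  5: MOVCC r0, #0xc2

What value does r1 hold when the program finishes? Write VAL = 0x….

VAL = 0x02

0: ✓ CMP  NZCV=0010
1: ✓ MOVHI  r1←0xc5
2: ✓ MOVHI  r1←0x24
3: ✓ CMP  NZCV=1000
4: ✓ SUBNE  r1←0x02
5: ✓ MOVCC  r0←0xc2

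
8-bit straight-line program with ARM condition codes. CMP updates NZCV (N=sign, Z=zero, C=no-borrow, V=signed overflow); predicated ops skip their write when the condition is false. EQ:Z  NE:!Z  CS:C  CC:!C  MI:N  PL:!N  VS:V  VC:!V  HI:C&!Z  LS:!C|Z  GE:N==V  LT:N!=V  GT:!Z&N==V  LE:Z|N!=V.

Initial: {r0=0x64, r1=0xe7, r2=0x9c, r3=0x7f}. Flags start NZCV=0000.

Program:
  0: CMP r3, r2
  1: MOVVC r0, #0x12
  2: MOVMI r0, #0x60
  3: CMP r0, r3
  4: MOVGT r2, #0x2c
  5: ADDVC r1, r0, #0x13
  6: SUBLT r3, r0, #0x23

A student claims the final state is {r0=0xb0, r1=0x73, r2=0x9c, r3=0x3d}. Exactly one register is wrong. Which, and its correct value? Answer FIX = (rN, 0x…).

FIX = (r0, 0x60)

[0] flags=1001 → (cmp)
[1] flags=1001 VC?F → skip
[2] flags=1001 MI?T → r0=0x60
[3] flags=1000 → (cmp)
[4] flags=1000 GT?F → skip
[5] flags=1000 VC?T → r1=0x73
[6] flags=1000 LT?T → r3=0x3d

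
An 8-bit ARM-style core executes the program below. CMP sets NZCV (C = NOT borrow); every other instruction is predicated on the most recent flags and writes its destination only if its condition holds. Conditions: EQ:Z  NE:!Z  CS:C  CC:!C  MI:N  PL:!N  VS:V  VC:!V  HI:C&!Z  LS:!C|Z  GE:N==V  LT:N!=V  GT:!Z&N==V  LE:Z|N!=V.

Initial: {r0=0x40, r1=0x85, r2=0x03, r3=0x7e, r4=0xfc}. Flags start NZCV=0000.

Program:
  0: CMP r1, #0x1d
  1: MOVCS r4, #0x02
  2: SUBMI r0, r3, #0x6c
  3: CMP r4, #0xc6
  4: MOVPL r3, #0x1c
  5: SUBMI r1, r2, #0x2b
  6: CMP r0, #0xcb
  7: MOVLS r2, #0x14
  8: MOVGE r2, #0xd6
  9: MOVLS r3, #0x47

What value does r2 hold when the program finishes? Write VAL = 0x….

VAL = 0xd6

[0] flags=0011 → (cmp)
[1] flags=0011 CS?T → r4=0x02
[2] flags=0011 MI?F → skip
[3] flags=0000 → (cmp)
[4] flags=0000 PL?T → r3=0x1c
[5] flags=0000 MI?F → skip
[6] flags=0000 → (cmp)
[7] flags=0000 LS?T → r2=0x14
[8] flags=0000 GE?T → r2=0xd6
[9] flags=0000 LS?T → r3=0x47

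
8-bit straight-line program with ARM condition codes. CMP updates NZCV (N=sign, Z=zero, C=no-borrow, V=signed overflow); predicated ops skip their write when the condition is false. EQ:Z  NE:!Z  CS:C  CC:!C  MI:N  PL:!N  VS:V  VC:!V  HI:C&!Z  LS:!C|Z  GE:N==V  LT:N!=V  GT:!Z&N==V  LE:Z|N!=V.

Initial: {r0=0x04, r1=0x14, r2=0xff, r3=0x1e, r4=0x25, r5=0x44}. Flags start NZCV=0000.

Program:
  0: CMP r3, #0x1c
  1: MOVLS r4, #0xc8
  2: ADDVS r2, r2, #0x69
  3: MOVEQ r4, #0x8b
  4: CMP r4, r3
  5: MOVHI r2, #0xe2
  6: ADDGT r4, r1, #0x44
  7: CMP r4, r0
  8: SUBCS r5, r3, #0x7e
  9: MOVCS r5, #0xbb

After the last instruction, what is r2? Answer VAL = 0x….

VAL = 0xe2

[0] flags=0010 → (cmp)
[1] flags=0010 LS?F → skip
[2] flags=0010 VS?F → skip
[3] flags=0010 EQ?F → skip
[4] flags=0010 → (cmp)
[5] flags=0010 HI?T → r2=0xe2
[6] flags=0010 GT?T → r4=0x58
[7] flags=0010 → (cmp)
[8] flags=0010 CS?T → r5=0xa0
[9] flags=0010 CS?T → r5=0xbb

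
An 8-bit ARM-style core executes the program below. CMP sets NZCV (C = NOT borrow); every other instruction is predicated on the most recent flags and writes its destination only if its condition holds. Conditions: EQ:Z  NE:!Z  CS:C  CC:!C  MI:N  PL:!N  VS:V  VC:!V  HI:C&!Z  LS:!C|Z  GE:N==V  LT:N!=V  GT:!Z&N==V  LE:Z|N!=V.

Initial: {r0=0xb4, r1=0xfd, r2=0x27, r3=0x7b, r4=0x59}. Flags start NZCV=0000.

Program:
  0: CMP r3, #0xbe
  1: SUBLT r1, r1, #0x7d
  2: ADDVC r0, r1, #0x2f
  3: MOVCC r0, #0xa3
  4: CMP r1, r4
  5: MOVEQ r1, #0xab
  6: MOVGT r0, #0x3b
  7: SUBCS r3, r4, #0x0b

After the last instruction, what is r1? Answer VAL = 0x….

VAL = 0xfd

[0] flags=1001 → (cmp)
[1] flags=1001 LT?F → skip
[2] flags=1001 VC?F → skip
[3] flags=1001 CC?T → r0=0xa3
[4] flags=1010 → (cmp)
[5] flags=1010 EQ?F → skip
[6] flags=1010 GT?F → skip
[7] flags=1010 CS?T → r3=0x4e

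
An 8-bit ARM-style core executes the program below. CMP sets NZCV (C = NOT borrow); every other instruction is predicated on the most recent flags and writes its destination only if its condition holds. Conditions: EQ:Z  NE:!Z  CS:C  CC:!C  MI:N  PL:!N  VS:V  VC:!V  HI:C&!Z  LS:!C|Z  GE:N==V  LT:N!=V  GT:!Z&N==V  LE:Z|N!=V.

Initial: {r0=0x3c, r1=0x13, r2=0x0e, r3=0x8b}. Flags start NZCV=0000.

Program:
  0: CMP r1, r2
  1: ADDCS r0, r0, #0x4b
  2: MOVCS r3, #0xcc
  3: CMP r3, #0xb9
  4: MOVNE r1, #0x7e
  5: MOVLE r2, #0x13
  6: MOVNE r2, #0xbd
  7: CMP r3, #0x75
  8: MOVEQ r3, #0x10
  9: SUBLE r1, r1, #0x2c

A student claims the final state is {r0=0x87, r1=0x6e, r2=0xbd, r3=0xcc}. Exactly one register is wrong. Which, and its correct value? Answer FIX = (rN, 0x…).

[0] flags=0010 → (cmp)
[1] flags=0010 CS?T → r0=0x87
[2] flags=0010 CS?T → r3=0xcc
[3] flags=0010 → (cmp)
[4] flags=0010 NE?T → r1=0x7e
[5] flags=0010 LE?F → skip
[6] flags=0010 NE?T → r2=0xbd
[7] flags=0011 → (cmp)
[8] flags=0011 EQ?F → skip
[9] flags=0011 LE?T → r1=0x52

FIX = (r1, 0x52)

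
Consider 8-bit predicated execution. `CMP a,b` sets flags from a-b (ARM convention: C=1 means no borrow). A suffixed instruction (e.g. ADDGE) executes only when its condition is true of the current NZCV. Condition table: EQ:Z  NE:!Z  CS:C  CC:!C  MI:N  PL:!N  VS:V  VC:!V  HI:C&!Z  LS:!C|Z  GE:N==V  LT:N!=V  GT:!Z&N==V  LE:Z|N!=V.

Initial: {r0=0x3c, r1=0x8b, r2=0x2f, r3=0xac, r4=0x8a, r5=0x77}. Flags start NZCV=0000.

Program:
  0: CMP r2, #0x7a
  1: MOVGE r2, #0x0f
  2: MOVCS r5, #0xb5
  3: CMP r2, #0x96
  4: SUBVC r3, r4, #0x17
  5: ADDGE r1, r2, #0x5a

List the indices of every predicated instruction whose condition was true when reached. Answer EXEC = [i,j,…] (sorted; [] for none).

EXEC = [5]

[0] flags=1000 → (cmp)
[1] flags=1000 GE?F → skip
[2] flags=1000 CS?F → skip
[3] flags=1001 → (cmp)
[4] flags=1001 VC?F → skip
[5] flags=1001 GE?T → r1=0x89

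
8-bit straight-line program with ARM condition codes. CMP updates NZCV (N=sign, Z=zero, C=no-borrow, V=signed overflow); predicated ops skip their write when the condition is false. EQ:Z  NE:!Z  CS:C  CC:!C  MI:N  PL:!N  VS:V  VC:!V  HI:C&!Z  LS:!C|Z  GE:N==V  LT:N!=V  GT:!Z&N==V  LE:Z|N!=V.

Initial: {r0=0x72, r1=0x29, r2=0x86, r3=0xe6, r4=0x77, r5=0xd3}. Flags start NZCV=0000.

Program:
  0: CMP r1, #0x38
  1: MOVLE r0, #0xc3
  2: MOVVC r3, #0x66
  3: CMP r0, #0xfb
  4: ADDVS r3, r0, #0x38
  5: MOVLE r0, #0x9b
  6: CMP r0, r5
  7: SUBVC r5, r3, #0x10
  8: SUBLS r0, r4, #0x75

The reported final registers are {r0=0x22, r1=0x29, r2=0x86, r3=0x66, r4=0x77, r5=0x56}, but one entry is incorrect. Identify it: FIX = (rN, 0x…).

FIX = (r0, 0x02)

0: ✓ CMP  NZCV=1000
1: ✓ MOVLE  r0←0xc3
2: ✓ MOVVC  r3←0x66
3: ✓ CMP  NZCV=1000
4: · ADDVS
5: ✓ MOVLE  r0←0x9b
6: ✓ CMP  NZCV=1000
7: ✓ SUBVC  r5←0x56
8: ✓ SUBLS  r0←0x02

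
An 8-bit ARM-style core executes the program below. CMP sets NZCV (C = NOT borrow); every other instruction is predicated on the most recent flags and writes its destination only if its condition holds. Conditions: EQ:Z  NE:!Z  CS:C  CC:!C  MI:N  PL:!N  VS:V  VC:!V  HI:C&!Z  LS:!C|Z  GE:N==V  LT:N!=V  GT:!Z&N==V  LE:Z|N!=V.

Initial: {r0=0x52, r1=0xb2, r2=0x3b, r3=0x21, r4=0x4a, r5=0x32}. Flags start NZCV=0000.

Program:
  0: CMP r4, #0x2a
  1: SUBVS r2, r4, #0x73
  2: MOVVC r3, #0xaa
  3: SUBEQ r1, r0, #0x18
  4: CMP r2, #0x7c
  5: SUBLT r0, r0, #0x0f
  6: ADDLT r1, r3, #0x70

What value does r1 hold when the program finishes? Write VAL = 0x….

VAL = 0x1a

0: ✓ CMP  NZCV=0010
1: · SUBVS
2: ✓ MOVVC  r3←0xaa
3: · SUBEQ
4: ✓ CMP  NZCV=1000
5: ✓ SUBLT  r0←0x43
6: ✓ ADDLT  r1←0x1a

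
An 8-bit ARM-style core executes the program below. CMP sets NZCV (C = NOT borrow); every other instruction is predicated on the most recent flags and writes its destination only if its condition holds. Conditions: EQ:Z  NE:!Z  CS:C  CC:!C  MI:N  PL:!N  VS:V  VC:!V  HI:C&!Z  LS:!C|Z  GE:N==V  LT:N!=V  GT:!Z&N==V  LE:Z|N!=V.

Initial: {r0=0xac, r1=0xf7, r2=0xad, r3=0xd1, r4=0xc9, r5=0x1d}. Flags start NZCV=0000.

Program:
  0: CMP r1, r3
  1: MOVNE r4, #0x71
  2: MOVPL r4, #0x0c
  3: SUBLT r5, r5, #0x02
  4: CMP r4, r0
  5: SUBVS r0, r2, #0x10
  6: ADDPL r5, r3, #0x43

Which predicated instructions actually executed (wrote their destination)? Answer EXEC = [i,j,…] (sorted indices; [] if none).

0: ✓ CMP  NZCV=0010
1: ✓ MOVNE  r4←0x71
2: ✓ MOVPL  r4←0x0c
3: · SUBLT
4: ✓ CMP  NZCV=0000
5: · SUBVS
6: ✓ ADDPL  r5←0x14

EXEC = [1,2,6]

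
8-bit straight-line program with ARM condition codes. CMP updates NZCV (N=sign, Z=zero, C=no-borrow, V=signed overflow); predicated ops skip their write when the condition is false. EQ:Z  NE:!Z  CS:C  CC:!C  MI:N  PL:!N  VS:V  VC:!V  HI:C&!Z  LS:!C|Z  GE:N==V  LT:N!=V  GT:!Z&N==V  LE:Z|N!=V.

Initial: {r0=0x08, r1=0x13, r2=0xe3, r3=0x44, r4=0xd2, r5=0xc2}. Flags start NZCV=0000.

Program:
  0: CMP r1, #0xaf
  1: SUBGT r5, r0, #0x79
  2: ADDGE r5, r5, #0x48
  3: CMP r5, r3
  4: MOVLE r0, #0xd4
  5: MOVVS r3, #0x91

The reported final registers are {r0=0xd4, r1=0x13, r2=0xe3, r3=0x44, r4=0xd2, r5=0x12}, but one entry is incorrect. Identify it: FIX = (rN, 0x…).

[0] flags=0000 → (cmp)
[1] flags=0000 GT?T → r5=0x8f
[2] flags=0000 GE?T → r5=0xd7
[3] flags=1010 → (cmp)
[4] flags=1010 LE?T → r0=0xd4
[5] flags=1010 VS?F → skip

FIX = (r5, 0xd7)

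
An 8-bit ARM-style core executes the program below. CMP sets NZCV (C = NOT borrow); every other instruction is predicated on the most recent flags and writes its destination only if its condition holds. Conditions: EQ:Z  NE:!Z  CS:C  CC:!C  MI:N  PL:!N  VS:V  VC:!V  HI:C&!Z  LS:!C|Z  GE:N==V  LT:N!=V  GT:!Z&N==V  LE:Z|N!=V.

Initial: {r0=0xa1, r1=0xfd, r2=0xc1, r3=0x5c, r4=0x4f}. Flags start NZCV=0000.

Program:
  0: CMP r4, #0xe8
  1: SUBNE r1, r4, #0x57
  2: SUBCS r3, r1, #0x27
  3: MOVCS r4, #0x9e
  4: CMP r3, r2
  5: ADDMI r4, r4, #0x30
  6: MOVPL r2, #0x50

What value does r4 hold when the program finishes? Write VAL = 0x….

VAL = 0x7f

0: ✓ CMP  NZCV=0000
1: ✓ SUBNE  r1←0xf8
2: · SUBCS
3: · MOVCS
4: ✓ CMP  NZCV=1001
5: ✓ ADDMI  r4←0x7f
6: · MOVPL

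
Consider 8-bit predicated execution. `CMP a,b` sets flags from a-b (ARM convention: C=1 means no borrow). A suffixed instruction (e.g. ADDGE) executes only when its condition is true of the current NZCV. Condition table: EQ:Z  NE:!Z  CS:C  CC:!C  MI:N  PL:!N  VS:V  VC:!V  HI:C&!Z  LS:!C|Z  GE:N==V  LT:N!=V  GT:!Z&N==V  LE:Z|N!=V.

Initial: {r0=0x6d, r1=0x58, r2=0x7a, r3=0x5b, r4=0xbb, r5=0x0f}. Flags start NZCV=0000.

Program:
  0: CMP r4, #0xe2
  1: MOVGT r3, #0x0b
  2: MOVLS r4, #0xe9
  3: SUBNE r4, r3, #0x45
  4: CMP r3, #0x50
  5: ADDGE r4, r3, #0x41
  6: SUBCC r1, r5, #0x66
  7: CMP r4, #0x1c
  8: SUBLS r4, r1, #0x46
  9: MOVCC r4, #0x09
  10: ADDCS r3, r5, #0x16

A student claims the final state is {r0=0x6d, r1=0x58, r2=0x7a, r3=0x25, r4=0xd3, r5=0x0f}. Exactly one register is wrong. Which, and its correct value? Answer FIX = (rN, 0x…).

0: ✓ CMP  NZCV=1000
1: · MOVGT
2: ✓ MOVLS  r4←0xe9
3: ✓ SUBNE  r4←0x16
4: ✓ CMP  NZCV=0010
5: ✓ ADDGE  r4←0x9c
6: · SUBCC
7: ✓ CMP  NZCV=1010
8: · SUBLS
9: · MOVCC
10: ✓ ADDCS  r3←0x25

FIX = (r4, 0x9c)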